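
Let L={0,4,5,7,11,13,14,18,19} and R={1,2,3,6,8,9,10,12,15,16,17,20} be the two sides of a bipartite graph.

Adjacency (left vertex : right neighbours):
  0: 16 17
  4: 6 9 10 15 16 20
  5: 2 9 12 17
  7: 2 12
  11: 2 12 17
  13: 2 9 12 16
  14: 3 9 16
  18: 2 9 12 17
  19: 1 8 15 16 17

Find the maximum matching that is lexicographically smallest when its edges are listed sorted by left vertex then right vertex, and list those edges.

|M| = 8 (so the lex-smallest maximum matching has 8 edges)
process left vertices in ascending order; for each, take the smallest-labelled available neighbour that still permits 8 edges overall, or leave it unmatched if none does
lex-smallest matching: {0-16, 4-6, 5-2, 7-12, 11-17, 13-9, 14-3, 19-1}

Lex-smallest maximum matching: {(0,16), (4,6), (5,2), (7,12), (11,17), (13,9), (14,3), (19,1)}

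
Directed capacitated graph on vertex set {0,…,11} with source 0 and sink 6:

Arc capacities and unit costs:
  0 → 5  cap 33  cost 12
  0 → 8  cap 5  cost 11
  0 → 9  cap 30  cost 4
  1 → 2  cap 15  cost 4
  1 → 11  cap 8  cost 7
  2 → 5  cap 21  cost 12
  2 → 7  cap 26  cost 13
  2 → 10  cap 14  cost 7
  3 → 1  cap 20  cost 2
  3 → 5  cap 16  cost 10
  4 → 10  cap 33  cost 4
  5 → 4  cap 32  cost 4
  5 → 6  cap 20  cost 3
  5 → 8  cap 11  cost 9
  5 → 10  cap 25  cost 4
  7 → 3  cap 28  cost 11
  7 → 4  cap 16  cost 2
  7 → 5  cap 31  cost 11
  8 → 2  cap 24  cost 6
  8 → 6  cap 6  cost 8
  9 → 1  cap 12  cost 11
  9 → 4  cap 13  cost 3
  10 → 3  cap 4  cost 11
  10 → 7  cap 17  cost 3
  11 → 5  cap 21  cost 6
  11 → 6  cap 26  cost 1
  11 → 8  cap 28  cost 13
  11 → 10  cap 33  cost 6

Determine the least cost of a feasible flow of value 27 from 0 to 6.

Minimum cost for 27 units: 441

shortest-cost path #1: 0→5→6 push 20 @ unit cost 15 (adds 300)
shortest-cost path #2: 0→8→6 push 5 @ unit cost 19 (adds 95)
shortest-cost path #3: 0→9→1→11→6 push 2 @ unit cost 23 (adds 46)
total cost = 441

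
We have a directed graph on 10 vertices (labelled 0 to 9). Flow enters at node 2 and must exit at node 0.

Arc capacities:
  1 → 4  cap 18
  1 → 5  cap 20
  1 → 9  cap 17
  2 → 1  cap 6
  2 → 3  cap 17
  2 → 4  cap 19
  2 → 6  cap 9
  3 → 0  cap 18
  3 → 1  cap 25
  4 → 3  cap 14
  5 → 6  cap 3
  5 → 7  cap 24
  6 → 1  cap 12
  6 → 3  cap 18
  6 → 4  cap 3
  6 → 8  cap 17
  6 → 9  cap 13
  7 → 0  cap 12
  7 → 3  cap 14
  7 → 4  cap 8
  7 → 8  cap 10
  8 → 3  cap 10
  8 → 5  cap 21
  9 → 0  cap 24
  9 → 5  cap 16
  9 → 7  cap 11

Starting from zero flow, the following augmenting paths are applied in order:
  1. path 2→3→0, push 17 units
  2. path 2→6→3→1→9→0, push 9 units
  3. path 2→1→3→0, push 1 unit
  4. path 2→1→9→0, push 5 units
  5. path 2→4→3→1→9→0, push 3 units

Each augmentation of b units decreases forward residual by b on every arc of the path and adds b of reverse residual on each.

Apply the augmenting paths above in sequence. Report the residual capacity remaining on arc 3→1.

after path 1 (2→3→0, push 17): res(3,1)=25
after path 2 (2→6→3→1→9→0, push 9): res(3,1)=16
after path 3 (2→1→3→0, push 1): res(3,1)=17
after path 4 (2→1→9→0, push 5): res(3,1)=17
after path 5 (2→4→3→1→9→0, push 3): res(3,1)=14

Residual capacity of (3,1): 14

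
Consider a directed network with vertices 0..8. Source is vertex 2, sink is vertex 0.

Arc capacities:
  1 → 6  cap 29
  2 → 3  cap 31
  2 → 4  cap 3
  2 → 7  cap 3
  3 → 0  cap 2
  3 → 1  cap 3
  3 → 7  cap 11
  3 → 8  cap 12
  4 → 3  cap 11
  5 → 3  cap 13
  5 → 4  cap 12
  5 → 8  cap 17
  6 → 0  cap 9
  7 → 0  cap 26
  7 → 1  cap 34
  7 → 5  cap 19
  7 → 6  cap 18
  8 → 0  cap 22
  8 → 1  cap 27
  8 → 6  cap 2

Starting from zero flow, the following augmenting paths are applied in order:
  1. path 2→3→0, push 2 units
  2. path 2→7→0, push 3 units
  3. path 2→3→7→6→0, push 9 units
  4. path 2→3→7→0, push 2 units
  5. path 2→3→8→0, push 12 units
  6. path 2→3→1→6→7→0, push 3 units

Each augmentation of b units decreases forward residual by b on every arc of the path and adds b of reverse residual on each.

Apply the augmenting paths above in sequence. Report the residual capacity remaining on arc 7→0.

after path 1 (2→3→0, push 2): res(7,0)=26
after path 2 (2→7→0, push 3): res(7,0)=23
after path 3 (2→3→7→6→0, push 9): res(7,0)=23
after path 4 (2→3→7→0, push 2): res(7,0)=21
after path 5 (2→3→8→0, push 12): res(7,0)=21
after path 6 (2→3→1→6→7→0, push 3): res(7,0)=18

Residual capacity of (7,0): 18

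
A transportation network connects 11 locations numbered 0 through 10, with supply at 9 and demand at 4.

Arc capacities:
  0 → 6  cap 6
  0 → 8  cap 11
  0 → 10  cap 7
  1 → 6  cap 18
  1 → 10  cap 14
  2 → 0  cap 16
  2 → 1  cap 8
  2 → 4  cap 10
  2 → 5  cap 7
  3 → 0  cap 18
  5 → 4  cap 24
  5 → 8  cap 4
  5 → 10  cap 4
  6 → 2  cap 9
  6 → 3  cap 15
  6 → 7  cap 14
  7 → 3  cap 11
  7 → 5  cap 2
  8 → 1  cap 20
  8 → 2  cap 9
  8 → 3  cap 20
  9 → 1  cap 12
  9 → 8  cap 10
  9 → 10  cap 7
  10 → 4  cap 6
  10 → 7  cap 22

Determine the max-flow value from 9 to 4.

Maximum flow value: 25

augment #1: 9→10→4 bottleneck 6, total now 6
augment #2: 9→8→2→4 bottleneck 9, total now 15
augment #3: 9→1→6→2→4 bottleneck 1, total now 16
augment #4: 9→10→7→5→4 bottleneck 1, total now 17
augment #5: 9→1→6→2→5→4 bottleneck 7, total now 24
augment #6: 9→1→6→7→5→4 bottleneck 1, total now 25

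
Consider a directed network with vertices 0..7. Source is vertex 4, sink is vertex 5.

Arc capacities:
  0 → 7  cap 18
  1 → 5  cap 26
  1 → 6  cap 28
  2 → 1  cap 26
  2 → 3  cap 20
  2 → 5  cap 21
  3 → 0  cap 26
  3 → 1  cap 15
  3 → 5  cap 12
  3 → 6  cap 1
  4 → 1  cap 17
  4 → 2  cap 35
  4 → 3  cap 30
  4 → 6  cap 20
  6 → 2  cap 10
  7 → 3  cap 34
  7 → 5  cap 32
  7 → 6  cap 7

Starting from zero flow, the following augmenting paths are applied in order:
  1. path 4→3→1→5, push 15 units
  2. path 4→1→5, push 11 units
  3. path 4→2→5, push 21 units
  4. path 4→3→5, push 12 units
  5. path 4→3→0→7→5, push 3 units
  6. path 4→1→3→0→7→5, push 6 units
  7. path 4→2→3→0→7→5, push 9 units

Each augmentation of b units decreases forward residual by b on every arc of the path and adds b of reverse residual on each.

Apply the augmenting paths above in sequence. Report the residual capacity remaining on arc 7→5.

after path 1 (4→3→1→5, push 15): res(7,5)=32
after path 2 (4→1→5, push 11): res(7,5)=32
after path 3 (4→2→5, push 21): res(7,5)=32
after path 4 (4→3→5, push 12): res(7,5)=32
after path 5 (4→3→0→7→5, push 3): res(7,5)=29
after path 6 (4→1→3→0→7→5, push 6): res(7,5)=23
after path 7 (4→2→3→0→7→5, push 9): res(7,5)=14

Residual capacity of (7,5): 14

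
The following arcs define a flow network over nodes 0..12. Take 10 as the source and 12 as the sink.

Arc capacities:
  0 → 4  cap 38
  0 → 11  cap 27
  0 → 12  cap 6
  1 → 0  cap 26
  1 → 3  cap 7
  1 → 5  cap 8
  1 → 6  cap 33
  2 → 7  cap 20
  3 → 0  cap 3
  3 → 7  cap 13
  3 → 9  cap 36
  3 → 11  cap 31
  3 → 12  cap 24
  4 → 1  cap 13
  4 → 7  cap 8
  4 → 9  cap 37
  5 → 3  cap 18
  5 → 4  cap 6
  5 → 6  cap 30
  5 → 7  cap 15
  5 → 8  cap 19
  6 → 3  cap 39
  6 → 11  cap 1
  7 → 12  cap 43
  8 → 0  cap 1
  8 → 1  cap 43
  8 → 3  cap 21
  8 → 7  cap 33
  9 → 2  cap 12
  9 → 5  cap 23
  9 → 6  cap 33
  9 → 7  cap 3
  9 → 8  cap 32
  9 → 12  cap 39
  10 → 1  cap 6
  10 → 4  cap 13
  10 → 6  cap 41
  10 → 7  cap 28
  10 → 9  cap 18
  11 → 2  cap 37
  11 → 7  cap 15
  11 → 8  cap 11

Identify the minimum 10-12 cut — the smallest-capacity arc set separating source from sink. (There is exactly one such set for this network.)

augment #1: 10→7→12 push 28
augment #2: 10→9→12 push 18
augment #3: 10→1→0→12 push 6
augment #4: 10→4→7→12 push 8
augment #5: 10→4→9→12 push 5
augment #6: 10→6→3→12 push 24
augment #7: 10→6→3→7→12 push 7
augment #8: 10→6→3→9→12 push 8
augment #9: 10→6→11→7→3→9→12 push 1
max flow = 105; residual-reachable set from 10 gives S-side
cut edges (S→T): {(6,3), (6,11), (10,1), (10,4), (10,7), (10,9)} total cap 105

Min-cut arcs: {(6,3), (6,11), (10,1), (10,4), (10,7), (10,9)} (total capacity 105)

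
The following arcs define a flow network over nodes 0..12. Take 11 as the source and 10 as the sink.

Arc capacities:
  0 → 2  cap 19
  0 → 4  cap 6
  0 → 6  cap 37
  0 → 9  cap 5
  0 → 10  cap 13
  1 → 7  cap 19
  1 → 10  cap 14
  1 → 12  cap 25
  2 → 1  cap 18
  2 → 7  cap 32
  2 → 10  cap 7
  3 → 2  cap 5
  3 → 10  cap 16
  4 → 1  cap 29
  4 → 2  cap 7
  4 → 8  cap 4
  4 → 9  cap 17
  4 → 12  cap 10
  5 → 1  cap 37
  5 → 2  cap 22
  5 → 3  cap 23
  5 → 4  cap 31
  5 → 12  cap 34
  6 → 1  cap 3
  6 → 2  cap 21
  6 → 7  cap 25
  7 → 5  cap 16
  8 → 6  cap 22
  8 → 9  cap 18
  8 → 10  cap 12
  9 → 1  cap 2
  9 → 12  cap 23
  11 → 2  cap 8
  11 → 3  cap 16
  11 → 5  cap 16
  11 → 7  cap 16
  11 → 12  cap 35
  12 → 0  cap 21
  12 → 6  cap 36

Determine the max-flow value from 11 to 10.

augment #1: 11→2→10 bottleneck 7, total now 7
augment #2: 11→3→10 bottleneck 16, total now 23
augment #3: 11→2→1→10 bottleneck 1, total now 24
augment #4: 11→5→1→10 bottleneck 13, total now 37
augment #5: 11→12→0→10 bottleneck 13, total now 50
augment #6: 11→5→4→8→10 bottleneck 3, total now 53
augment #7: 11→7→5→4→8→10 bottleneck 1, total now 54

Maximum flow value: 54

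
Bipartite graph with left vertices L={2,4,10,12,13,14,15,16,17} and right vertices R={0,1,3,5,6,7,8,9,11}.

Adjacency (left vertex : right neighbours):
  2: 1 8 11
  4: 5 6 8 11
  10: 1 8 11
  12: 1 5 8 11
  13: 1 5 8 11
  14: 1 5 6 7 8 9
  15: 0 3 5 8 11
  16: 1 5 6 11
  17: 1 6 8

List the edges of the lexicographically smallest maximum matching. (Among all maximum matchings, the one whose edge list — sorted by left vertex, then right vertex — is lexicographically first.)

Lex-smallest maximum matching: {(2,1), (4,5), (10,8), (12,11), (14,7), (15,0), (16,6)}

|M| = 7 (so the lex-smallest maximum matching has 7 edges)
process left vertices in ascending order; for each, take the smallest-labelled available neighbour that still permits 7 edges overall, or leave it unmatched if none does
lex-smallest matching: {2-1, 4-5, 10-8, 12-11, 14-7, 15-0, 16-6}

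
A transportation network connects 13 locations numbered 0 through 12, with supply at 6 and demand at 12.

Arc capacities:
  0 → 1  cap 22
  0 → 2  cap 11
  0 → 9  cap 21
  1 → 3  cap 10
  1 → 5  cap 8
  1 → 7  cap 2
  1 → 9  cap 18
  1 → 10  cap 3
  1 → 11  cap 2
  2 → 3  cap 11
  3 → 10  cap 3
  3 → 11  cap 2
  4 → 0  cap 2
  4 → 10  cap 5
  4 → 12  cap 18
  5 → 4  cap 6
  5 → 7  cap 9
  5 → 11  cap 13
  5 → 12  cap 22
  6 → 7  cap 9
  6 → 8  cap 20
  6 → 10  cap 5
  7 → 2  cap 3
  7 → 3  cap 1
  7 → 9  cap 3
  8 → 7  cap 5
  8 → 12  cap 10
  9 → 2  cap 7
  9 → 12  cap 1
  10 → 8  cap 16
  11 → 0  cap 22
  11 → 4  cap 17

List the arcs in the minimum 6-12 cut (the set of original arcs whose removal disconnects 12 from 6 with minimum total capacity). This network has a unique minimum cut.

Min-cut arcs: {(3,11), (8,12), (9,12)} (total capacity 13)

augment #1: 6→8→12 push 10
augment #2: 6→7→9→12 push 1
augment #3: 6→7→3→11→4→12 push 1
augment #4: 6→7→2→3→11→4→12 push 1
max flow = 13; residual-reachable set from 6 gives S-side
cut edges (S→T): {(3,11), (8,12), (9,12)} total cap 13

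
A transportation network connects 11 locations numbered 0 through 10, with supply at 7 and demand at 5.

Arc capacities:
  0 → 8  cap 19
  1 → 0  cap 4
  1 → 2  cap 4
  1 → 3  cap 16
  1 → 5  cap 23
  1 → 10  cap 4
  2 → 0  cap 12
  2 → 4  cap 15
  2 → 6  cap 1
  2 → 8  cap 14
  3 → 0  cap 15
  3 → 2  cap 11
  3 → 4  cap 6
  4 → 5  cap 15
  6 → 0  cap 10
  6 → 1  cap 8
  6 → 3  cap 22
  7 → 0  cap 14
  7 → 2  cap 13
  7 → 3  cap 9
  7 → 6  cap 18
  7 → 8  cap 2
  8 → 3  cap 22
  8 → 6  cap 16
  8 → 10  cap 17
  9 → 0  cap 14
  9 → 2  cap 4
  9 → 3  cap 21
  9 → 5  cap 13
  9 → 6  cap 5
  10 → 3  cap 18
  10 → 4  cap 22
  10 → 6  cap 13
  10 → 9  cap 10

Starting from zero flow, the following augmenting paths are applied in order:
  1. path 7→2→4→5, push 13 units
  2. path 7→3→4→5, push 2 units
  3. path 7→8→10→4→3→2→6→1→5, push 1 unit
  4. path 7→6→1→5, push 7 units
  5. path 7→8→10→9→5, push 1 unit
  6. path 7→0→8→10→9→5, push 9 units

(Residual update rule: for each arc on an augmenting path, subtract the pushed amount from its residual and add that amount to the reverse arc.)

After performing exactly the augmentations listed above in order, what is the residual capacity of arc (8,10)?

Residual capacity of (8,10): 6

after path 1 (7→2→4→5, push 13): res(8,10)=17
after path 2 (7→3→4→5, push 2): res(8,10)=17
after path 3 (7→8→10→4→3→2→6→1→5, push 1): res(8,10)=16
after path 4 (7→6→1→5, push 7): res(8,10)=16
after path 5 (7→8→10→9→5, push 1): res(8,10)=15
after path 6 (7→0→8→10→9→5, push 9): res(8,10)=6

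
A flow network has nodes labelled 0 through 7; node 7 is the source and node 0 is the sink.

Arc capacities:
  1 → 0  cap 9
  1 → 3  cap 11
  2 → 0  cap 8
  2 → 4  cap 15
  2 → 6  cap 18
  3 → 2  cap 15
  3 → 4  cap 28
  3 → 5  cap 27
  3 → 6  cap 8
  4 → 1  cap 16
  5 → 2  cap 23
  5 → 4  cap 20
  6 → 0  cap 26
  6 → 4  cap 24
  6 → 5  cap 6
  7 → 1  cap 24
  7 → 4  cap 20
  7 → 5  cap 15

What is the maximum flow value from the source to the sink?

Maximum flow value: 35

augment #1: 7→1→0 bottleneck 9, total now 9
augment #2: 7→5→2→0 bottleneck 8, total now 17
augment #3: 7→1→3→6→0 bottleneck 8, total now 25
augment #4: 7→5→2→6→0 bottleneck 7, total now 32
augment #5: 7→1→3→2→6→0 bottleneck 3, total now 35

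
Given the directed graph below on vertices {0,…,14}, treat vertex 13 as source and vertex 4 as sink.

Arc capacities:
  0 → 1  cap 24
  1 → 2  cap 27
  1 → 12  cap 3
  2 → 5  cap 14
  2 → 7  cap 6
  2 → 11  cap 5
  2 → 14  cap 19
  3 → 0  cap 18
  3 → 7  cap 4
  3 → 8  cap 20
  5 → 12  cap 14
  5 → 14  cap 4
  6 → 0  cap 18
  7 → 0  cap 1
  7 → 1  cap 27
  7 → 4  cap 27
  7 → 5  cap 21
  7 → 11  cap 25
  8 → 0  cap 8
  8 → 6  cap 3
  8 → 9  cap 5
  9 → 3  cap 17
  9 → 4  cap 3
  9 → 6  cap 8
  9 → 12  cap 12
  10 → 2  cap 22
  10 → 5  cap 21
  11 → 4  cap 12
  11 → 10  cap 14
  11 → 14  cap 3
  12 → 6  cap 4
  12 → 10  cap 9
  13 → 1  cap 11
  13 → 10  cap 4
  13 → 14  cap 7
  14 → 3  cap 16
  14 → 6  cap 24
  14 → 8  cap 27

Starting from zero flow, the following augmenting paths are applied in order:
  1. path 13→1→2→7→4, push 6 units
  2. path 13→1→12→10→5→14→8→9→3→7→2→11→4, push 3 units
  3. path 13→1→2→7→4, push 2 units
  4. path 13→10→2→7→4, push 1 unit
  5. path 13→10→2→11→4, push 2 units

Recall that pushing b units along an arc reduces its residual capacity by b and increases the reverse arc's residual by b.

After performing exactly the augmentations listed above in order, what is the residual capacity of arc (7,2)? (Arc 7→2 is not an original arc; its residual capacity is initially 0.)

after path 1 (13→1→2→7→4, push 6): res(7,2)=6
after path 2 (13→1→12→10→5→14→8→9→3→7→2→11→4, push 3): res(7,2)=3
after path 3 (13→1→2→7→4, push 2): res(7,2)=5
after path 4 (13→10→2→7→4, push 1): res(7,2)=6
after path 5 (13→10→2→11→4, push 2): res(7,2)=6

Residual capacity of (7,2): 6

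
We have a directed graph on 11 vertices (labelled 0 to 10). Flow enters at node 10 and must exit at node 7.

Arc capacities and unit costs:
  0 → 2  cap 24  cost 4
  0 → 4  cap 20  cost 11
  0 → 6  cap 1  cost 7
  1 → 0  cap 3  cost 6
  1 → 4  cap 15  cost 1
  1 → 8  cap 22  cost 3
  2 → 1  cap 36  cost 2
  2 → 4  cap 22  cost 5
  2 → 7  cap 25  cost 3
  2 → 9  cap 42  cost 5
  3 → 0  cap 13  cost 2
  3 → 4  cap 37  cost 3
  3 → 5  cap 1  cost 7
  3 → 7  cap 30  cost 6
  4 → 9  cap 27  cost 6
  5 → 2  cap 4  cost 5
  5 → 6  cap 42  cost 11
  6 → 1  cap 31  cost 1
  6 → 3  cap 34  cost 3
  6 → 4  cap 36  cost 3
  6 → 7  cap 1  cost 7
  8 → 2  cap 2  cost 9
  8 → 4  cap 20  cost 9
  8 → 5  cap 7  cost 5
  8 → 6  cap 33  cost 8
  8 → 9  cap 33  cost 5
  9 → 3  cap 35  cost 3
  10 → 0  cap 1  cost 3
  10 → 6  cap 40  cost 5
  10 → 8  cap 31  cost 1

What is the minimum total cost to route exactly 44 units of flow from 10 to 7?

shortest-cost path #1: 10→0→2→7 push 1 @ unit cost 10 (adds 10)
shortest-cost path #2: 10→6→7 push 1 @ unit cost 12 (adds 12)
shortest-cost path #3: 10→8→2→7 push 2 @ unit cost 13 (adds 26)
shortest-cost path #4: 10→6→3→7 push 30 @ unit cost 14 (adds 420)
shortest-cost path #5: 10→8→5→2→7 push 4 @ unit cost 14 (adds 56)
shortest-cost path #6: 10→6→3→0→2→7 push 4 @ unit cost 17 (adds 68)
shortest-cost path #7: 10→8→9→3→0→2→7 push 2 @ unit cost 18 (adds 36)
total cost = 628

Minimum cost for 44 units: 628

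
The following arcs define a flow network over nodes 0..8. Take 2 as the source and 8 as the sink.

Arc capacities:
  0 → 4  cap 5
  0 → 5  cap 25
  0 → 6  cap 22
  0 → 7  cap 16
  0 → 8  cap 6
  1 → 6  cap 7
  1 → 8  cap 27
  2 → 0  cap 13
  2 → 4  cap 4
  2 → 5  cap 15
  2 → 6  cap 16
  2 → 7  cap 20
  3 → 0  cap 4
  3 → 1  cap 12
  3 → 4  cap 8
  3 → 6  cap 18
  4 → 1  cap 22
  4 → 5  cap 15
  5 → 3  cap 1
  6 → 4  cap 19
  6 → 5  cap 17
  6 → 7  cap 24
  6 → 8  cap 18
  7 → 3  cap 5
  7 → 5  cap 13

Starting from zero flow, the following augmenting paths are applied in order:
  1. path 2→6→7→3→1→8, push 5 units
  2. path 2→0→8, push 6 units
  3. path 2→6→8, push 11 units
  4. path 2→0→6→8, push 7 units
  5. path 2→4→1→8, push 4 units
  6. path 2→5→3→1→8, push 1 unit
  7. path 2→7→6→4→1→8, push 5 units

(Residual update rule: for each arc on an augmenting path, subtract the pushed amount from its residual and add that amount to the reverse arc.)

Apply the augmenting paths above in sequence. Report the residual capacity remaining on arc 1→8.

after path 1 (2→6→7→3→1→8, push 5): res(1,8)=22
after path 2 (2→0→8, push 6): res(1,8)=22
after path 3 (2→6→8, push 11): res(1,8)=22
after path 4 (2→0→6→8, push 7): res(1,8)=22
after path 5 (2→4→1→8, push 4): res(1,8)=18
after path 6 (2→5→3→1→8, push 1): res(1,8)=17
after path 7 (2→7→6→4→1→8, push 5): res(1,8)=12

Residual capacity of (1,8): 12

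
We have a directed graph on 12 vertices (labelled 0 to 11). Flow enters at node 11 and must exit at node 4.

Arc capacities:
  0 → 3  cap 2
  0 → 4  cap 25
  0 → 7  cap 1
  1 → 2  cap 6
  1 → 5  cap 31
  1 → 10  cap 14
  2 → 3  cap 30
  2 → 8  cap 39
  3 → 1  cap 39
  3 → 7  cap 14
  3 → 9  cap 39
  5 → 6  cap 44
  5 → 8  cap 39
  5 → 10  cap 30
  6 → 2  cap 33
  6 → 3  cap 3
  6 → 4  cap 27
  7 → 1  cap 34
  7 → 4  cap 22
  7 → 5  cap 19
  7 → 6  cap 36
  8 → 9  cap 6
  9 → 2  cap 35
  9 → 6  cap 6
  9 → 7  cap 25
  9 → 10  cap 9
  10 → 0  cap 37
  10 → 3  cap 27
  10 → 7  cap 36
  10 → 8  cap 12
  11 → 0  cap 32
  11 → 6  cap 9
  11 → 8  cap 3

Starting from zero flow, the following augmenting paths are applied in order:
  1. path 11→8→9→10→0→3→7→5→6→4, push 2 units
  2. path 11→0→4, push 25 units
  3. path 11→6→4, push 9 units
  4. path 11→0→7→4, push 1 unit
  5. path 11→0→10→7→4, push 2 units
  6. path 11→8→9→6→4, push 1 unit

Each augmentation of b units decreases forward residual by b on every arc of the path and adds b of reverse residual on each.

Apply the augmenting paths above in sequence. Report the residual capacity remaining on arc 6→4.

Residual capacity of (6,4): 15

after path 1 (11→8→9→10→0→3→7→5→6→4, push 2): res(6,4)=25
after path 2 (11→0→4, push 25): res(6,4)=25
after path 3 (11→6→4, push 9): res(6,4)=16
after path 4 (11→0→7→4, push 1): res(6,4)=16
after path 5 (11→0→10→7→4, push 2): res(6,4)=16
after path 6 (11→8→9→6→4, push 1): res(6,4)=15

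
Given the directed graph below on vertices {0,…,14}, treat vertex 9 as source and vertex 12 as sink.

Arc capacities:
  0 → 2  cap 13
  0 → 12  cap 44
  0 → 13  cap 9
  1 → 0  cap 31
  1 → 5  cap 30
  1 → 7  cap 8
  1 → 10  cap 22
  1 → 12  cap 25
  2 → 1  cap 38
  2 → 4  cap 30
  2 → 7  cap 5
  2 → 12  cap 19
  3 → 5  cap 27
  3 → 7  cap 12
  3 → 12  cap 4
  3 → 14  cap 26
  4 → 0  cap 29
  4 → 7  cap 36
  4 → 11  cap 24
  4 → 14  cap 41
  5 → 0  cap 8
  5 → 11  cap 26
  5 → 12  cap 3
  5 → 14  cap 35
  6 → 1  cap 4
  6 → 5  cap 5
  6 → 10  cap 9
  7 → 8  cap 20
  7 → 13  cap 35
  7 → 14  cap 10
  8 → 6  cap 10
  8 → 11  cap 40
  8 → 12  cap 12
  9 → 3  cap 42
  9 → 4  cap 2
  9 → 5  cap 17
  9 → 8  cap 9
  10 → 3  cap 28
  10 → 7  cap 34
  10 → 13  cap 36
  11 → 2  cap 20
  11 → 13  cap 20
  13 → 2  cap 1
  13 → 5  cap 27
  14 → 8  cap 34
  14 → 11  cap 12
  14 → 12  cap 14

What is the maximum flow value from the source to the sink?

augment #1: 9→3→12 bottleneck 4, total now 4
augment #2: 9→5→12 bottleneck 3, total now 7
augment #3: 9→8→12 bottleneck 9, total now 16
augment #4: 9→3→14→12 bottleneck 14, total now 30
augment #5: 9→4→0→12 bottleneck 2, total now 32
augment #6: 9→5→0→12 bottleneck 8, total now 40
augment #7: 9→3→7→8→12 bottleneck 3, total now 43
augment #8: 9→5→11→2→12 bottleneck 6, total now 49
augment #9: 9→3→5→11→2→12 bottleneck 13, total now 62
augment #10: 9→3→5→11→2→1→12 bottleneck 1, total now 63
augment #11: 9→3→7→8→6→1→12 bottleneck 4, total now 67
augment #12: 9→3→7→13→2→1→12 bottleneck 1, total now 68

Maximum flow value: 68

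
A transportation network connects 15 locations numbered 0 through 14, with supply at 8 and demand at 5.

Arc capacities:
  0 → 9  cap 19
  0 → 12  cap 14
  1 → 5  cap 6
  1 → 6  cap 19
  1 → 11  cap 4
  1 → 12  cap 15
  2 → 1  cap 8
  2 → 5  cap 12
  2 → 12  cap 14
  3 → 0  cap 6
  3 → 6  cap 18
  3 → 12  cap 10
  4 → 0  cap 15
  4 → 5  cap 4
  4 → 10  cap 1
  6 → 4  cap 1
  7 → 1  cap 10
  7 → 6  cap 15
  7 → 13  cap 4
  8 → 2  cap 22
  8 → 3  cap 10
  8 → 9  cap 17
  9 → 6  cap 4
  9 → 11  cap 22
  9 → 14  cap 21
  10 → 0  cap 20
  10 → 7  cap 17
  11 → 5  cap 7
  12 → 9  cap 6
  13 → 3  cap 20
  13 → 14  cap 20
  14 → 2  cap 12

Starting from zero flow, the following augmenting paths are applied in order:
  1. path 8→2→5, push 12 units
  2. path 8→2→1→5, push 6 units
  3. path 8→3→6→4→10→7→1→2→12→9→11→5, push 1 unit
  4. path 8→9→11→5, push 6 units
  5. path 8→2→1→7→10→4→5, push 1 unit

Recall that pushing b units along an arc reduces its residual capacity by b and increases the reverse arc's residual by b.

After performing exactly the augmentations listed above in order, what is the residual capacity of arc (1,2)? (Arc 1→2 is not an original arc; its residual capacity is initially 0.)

Residual capacity of (1,2): 6

after path 1 (8→2→5, push 12): res(1,2)=0
after path 2 (8→2→1→5, push 6): res(1,2)=6
after path 3 (8→3→6→4→10→7→1→2→12→9→11→5, push 1): res(1,2)=5
after path 4 (8→9→11→5, push 6): res(1,2)=5
after path 5 (8→2→1→7→10→4→5, push 1): res(1,2)=6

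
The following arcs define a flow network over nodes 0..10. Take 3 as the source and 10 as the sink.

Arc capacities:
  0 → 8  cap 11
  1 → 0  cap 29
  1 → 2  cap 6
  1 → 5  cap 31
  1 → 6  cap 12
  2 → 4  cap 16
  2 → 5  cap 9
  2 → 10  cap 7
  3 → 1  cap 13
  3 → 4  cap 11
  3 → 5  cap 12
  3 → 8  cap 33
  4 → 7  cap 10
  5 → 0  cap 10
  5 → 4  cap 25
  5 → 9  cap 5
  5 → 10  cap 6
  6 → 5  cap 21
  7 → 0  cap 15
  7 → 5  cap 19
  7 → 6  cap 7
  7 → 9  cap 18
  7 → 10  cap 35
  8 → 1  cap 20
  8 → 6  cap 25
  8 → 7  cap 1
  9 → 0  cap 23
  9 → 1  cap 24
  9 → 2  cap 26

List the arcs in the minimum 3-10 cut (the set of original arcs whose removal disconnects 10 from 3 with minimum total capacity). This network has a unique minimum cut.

augment #1: 3→5→10 push 6
augment #2: 3→1→2→10 push 6
augment #3: 3→4→7→10 push 10
augment #4: 3→8→7→10 push 1
augment #5: 3→5→9→2→10 push 1
max flow = 24; residual-reachable set from 3 gives S-side
cut edges (S→T): {(2,10), (4,7), (5,10), (8,7)} total cap 24

Min-cut arcs: {(2,10), (4,7), (5,10), (8,7)} (total capacity 24)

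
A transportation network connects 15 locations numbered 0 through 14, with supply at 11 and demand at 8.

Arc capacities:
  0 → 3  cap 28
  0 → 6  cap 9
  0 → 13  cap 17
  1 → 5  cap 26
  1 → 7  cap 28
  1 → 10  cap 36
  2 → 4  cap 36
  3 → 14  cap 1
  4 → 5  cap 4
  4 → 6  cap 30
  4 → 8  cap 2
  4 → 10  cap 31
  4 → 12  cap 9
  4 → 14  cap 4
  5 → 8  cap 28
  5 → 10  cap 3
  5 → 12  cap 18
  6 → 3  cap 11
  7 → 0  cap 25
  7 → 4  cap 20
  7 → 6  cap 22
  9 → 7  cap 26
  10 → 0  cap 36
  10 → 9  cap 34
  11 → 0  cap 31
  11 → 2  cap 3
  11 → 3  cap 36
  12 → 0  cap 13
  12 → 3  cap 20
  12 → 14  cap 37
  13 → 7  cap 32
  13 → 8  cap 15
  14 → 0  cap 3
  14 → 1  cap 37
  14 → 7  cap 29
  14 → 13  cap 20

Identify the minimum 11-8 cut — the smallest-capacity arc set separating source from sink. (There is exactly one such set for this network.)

Min-cut arcs: {(0,13), (3,14), (11,2)} (total capacity 21)

augment #1: 11→0→13→8 push 15
augment #2: 11→2→4→8 push 2
augment #3: 11→2→4→5→8 push 1
augment #4: 11→3→14→1→5→8 push 1
augment #5: 11→0→13→7→4→5→8 push 2
max flow = 21; residual-reachable set from 11 gives S-side
cut edges (S→T): {(0,13), (3,14), (11,2)} total cap 21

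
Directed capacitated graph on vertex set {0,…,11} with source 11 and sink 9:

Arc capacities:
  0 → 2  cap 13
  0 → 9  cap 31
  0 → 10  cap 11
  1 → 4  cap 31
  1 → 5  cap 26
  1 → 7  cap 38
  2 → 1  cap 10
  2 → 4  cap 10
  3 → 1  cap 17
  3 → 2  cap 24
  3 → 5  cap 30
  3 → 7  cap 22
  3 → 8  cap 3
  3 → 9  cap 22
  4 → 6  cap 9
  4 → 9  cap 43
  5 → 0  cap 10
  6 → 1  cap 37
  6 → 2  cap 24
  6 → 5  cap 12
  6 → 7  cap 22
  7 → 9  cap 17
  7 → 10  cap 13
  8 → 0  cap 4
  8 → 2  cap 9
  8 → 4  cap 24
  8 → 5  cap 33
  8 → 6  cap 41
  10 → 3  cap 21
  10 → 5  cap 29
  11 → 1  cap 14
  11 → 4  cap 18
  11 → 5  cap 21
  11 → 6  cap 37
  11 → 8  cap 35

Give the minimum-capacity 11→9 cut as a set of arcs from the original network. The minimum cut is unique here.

augment #1: 11→4→9 push 18
augment #2: 11→1→4→9 push 14
augment #3: 11→5→0→9 push 10
augment #4: 11→6→7→9 push 17
augment #5: 11→8→0→9 push 4
augment #6: 11→8→4→9 push 11
augment #7: 11→6→7→10→3→9 push 5
augment #8: 11→6→1→7→10→3→9 push 8
max flow = 87; residual-reachable set from 11 gives S-side
cut edges (S→T): {(4,9), (5,0), (7,9), (7,10), (8,0)} total cap 87

Min-cut arcs: {(4,9), (5,0), (7,9), (7,10), (8,0)} (total capacity 87)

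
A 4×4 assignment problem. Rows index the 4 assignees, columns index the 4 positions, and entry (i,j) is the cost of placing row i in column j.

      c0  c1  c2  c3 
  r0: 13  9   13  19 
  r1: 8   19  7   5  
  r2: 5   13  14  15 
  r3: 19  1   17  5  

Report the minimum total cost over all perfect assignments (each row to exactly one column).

Minimum assignment cost: 24

optimal assignment: row0→col2 (cost 13), row1→col3 (cost 5), row2→col0 (cost 5), row3→col1 (cost 1)
total = 13 + 5 + 5 + 1 = 24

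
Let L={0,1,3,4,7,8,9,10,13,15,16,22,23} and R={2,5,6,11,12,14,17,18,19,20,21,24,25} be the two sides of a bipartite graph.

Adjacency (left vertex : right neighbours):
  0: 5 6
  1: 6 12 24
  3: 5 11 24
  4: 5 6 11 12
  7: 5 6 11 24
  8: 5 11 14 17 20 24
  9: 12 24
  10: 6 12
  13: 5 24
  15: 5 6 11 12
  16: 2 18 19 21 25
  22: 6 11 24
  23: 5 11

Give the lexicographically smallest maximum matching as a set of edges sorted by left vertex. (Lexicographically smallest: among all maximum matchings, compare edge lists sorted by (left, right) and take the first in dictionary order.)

|M| = 7 (so the lex-smallest maximum matching has 7 edges)
process left vertices in ascending order; for each, take the smallest-labelled available neighbour that still permits 7 edges overall, or leave it unmatched if none does
lex-smallest matching: {0-5, 1-6, 3-11, 4-12, 7-24, 8-14, 16-2}

Lex-smallest maximum matching: {(0,5), (1,6), (3,11), (4,12), (7,24), (8,14), (16,2)}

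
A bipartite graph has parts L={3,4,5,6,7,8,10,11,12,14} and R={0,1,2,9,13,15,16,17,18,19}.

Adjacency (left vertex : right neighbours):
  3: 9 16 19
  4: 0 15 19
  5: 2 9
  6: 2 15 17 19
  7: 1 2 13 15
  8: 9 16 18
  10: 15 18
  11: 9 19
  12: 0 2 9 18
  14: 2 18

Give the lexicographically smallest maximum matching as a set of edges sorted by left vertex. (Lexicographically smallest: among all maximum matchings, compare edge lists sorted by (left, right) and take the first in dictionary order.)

Lex-smallest maximum matching: {(3,9), (4,0), (5,2), (6,17), (7,1), (8,16), (10,15), (11,19), (12,18)}

|M| = 9 (so the lex-smallest maximum matching has 9 edges)
process left vertices in ascending order; for each, take the smallest-labelled available neighbour that still permits 9 edges overall, or leave it unmatched if none does
lex-smallest matching: {3-9, 4-0, 5-2, 6-17, 7-1, 8-16, 10-15, 11-19, 12-18}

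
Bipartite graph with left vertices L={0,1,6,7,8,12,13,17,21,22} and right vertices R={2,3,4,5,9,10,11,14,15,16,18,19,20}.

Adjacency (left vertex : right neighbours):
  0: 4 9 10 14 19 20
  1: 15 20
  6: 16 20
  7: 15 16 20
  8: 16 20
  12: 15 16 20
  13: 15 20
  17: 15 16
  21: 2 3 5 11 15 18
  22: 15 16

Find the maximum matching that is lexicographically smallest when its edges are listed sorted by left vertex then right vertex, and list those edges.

Lex-smallest maximum matching: {(0,4), (1,15), (6,16), (7,20), (21,2)}

|M| = 5 (so the lex-smallest maximum matching has 5 edges)
process left vertices in ascending order; for each, take the smallest-labelled available neighbour that still permits 5 edges overall, or leave it unmatched if none does
lex-smallest matching: {0-4, 1-15, 6-16, 7-20, 21-2}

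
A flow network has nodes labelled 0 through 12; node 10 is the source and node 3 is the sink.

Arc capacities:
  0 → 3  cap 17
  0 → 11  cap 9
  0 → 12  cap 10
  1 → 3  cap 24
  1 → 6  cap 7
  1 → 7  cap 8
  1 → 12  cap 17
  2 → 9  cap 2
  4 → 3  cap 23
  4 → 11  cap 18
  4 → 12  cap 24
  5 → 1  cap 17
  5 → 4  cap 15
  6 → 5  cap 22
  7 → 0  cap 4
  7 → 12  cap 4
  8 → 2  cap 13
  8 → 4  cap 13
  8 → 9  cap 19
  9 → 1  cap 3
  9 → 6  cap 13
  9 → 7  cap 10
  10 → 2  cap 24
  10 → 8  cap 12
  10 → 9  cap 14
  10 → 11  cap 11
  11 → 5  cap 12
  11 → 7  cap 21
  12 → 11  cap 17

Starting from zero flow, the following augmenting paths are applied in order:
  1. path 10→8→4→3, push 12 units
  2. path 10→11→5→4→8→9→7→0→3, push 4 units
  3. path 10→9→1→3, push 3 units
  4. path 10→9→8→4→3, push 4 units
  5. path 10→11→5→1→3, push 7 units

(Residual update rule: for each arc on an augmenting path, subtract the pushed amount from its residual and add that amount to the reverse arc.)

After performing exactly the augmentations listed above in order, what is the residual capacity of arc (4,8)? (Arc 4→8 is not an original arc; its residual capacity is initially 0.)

after path 1 (10→8→4→3, push 12): res(4,8)=12
after path 2 (10→11→5→4→8→9→7→0→3, push 4): res(4,8)=8
after path 3 (10→9→1→3, push 3): res(4,8)=8
after path 4 (10→9→8→4→3, push 4): res(4,8)=12
after path 5 (10→11→5→1→3, push 7): res(4,8)=12

Residual capacity of (4,8): 12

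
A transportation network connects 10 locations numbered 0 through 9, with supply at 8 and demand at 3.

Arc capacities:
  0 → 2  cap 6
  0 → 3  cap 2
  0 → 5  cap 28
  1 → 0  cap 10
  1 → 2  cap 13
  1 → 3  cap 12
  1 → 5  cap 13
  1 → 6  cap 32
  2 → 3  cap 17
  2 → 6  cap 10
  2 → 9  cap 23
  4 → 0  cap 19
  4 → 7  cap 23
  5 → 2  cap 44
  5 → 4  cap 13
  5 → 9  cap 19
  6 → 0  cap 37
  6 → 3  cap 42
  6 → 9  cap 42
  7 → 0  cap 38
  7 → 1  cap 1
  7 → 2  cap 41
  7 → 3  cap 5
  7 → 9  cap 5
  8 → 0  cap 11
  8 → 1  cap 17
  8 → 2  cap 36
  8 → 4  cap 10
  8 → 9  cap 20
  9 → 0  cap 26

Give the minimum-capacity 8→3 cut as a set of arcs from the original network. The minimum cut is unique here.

augment #1: 8→0→3 push 2
augment #2: 8→1→3 push 12
augment #3: 8→2→3 push 17
augment #4: 8→1→6→3 push 5
augment #5: 8→2→6→3 push 10
augment #6: 8→4→7→3 push 5
augment #7: 8→4→7→1→6→3 push 1
max flow = 52; residual-reachable set from 8 gives S-side
cut edges (S→T): {(0,3), (2,3), (2,6), (7,1), (7,3), (8,1)} total cap 52

Min-cut arcs: {(0,3), (2,3), (2,6), (7,1), (7,3), (8,1)} (total capacity 52)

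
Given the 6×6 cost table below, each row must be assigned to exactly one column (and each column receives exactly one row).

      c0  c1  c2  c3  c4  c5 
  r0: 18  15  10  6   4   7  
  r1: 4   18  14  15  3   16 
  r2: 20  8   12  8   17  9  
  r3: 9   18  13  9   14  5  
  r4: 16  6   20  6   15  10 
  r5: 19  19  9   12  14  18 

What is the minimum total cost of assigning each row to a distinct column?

Minimum assignment cost: 36

one of 2 optimal assignments: row0→col4 (cost 4), row1→col0 (cost 4), row2→col1 (cost 8), row3→col5 (cost 5), row4→col3 (cost 6), row5→col2 (cost 9)
total = 4 + 4 + 8 + 5 + 6 + 9 = 36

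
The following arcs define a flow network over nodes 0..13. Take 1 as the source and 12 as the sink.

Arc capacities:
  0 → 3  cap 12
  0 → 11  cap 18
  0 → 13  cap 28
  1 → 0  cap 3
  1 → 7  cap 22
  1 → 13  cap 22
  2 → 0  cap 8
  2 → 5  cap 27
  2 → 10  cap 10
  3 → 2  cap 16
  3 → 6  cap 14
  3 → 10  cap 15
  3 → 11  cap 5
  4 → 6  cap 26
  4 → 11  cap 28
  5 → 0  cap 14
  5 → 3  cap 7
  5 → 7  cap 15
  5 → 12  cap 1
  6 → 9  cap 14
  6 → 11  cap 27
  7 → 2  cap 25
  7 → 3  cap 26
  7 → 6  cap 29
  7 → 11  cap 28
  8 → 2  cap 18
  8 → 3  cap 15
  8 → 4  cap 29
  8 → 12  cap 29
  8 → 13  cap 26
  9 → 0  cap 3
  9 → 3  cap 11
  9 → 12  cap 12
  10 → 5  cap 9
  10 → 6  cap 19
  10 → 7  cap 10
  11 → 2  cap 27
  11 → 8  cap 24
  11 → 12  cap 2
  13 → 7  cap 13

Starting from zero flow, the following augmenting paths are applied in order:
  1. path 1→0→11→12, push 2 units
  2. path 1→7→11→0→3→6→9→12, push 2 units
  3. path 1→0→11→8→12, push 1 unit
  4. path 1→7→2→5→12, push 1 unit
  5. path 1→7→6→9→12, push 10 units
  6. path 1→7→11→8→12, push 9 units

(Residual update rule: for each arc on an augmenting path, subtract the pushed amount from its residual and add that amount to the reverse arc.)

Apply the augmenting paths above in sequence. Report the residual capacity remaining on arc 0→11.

Residual capacity of (0,11): 17

after path 1 (1→0→11→12, push 2): res(0,11)=16
after path 2 (1→7→11→0→3→6→9→12, push 2): res(0,11)=18
after path 3 (1→0→11→8→12, push 1): res(0,11)=17
after path 4 (1→7→2→5→12, push 1): res(0,11)=17
after path 5 (1→7→6→9→12, push 10): res(0,11)=17
after path 6 (1→7→11→8→12, push 9): res(0,11)=17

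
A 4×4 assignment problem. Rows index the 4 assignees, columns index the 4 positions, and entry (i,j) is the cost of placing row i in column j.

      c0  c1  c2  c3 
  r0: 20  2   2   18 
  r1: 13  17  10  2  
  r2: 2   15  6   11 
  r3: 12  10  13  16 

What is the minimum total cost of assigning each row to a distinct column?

Minimum assignment cost: 16

optimal assignment: row0→col2 (cost 2), row1→col3 (cost 2), row2→col0 (cost 2), row3→col1 (cost 10)
total = 2 + 2 + 2 + 10 = 16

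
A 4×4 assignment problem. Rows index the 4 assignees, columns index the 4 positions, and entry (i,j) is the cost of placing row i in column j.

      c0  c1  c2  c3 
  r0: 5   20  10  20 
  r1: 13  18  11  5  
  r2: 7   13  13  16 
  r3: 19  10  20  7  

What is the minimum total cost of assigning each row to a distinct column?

optimal assignment: row0→col2 (cost 10), row1→col3 (cost 5), row2→col0 (cost 7), row3→col1 (cost 10)
total = 10 + 5 + 7 + 10 = 32

Minimum assignment cost: 32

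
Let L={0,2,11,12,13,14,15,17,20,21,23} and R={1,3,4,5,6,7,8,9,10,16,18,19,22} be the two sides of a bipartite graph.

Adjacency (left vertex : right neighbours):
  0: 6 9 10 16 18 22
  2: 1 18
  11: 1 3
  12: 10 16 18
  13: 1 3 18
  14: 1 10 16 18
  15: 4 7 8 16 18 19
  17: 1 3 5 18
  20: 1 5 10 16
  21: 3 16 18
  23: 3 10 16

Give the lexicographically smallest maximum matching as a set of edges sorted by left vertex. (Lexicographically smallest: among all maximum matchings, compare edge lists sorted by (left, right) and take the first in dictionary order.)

|M| = 8 (so the lex-smallest maximum matching has 8 edges)
process left vertices in ascending order; for each, take the smallest-labelled available neighbour that still permits 8 edges overall, or leave it unmatched if none does
lex-smallest matching: {0-6, 2-1, 11-3, 12-10, 13-18, 14-16, 15-4, 17-5}

Lex-smallest maximum matching: {(0,6), (2,1), (11,3), (12,10), (13,18), (14,16), (15,4), (17,5)}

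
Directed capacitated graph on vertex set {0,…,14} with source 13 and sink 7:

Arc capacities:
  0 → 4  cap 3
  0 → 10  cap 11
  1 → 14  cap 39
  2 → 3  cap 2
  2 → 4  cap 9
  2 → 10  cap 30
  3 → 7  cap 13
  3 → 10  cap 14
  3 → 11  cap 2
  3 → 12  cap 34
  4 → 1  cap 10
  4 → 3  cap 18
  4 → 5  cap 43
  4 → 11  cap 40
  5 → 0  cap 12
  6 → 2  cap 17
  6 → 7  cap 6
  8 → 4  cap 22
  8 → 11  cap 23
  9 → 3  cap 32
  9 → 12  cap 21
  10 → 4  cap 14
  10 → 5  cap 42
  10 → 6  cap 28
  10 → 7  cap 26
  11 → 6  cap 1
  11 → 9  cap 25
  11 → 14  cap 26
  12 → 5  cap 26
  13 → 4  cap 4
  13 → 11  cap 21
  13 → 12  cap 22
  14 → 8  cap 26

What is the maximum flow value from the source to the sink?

augment #1: 13→4→3→7 bottleneck 4, total now 4
augment #2: 13→11→6→7 bottleneck 1, total now 5
augment #3: 13→11→9→3→7 bottleneck 9, total now 14
augment #4: 13→11→9→3→10→7 bottleneck 11, total now 25
augment #5: 13→12→5→0→10→7 bottleneck 11, total now 36
augment #6: 13→12→5→0→4→3→10→7 bottleneck 1, total now 37

Maximum flow value: 37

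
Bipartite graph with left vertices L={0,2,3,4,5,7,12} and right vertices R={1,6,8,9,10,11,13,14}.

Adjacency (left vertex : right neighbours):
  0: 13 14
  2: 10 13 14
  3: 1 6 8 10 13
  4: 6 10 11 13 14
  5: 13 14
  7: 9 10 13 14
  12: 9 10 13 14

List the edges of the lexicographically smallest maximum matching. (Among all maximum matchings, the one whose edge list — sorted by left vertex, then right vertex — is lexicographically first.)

Lex-smallest maximum matching: {(0,13), (2,10), (3,1), (4,6), (5,14), (7,9)}

|M| = 6 (so the lex-smallest maximum matching has 6 edges)
process left vertices in ascending order; for each, take the smallest-labelled available neighbour that still permits 6 edges overall, or leave it unmatched if none does
lex-smallest matching: {0-13, 2-10, 3-1, 4-6, 5-14, 7-9}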